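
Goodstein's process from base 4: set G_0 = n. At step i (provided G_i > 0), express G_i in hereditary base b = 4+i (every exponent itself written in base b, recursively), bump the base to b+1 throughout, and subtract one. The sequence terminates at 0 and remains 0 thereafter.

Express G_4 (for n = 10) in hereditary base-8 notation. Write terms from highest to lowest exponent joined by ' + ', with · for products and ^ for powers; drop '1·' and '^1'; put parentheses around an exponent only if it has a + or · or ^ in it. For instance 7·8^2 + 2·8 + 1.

G_0 = 10. HB_4(10) = 2·4 + 2. Bump = 12. G_1 = 11.
G_1 = 11. HB_5(11) = 2·5 + 1. Bump = 13. G_2 = 12.
G_2 = 12. HB_6(12) = 2·6. Bump = 14. G_3 = 13.
G_3 = 13. HB_7(13) = 7 + 6. Bump = 14. G_4 = 13.
G_4 = 13. HB_8(13) = 8 + 5. Bump = 14. G_5 = 13.

8 + 5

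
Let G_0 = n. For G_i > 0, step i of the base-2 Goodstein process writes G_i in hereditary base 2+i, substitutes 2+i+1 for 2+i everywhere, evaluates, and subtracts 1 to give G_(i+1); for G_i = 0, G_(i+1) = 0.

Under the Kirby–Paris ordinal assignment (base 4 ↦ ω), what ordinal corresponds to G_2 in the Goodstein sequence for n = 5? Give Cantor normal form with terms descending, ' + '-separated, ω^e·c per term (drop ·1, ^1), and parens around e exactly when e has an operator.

ω^3·3 + ω^2·3 + ω·3 + 3

step 0: 5 = 2^2 + 1; sub 3 for 2: 3^3 + 1; = 28; G_1 = 28−1 = 27
step 1: 27 = 3^3; sub 4 for 3: 4^4; = 256; G_2 = 256−1 = 255
step 2: 255 = 3·4^3 + 3·4^2 + 3·4 + 3; sub 5 for 4: 3·5^3 + 3·5^2 + 3·5 + 3; = 468; G_3 = 468−1 = 467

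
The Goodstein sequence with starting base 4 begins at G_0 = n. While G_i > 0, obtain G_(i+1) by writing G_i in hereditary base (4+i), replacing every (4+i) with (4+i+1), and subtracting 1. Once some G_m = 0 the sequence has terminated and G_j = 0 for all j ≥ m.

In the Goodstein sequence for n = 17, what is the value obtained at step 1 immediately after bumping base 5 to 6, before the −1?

36

G_0=17  [base 4] 4^2 + 1  →[4↦5]→  5^2 + 1 = 26  −1 ⇒ G_1=25
G_1=25  [base 5] 5^2  →[5↦6]→  6^2 = 36  −1 ⇒ G_2=35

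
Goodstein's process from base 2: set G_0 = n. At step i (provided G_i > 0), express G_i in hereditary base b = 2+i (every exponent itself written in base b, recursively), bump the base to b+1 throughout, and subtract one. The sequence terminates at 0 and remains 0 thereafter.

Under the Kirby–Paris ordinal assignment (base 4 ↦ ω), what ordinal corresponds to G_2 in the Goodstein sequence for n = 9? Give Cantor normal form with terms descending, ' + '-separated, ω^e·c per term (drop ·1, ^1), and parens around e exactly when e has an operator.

step 0: 9 = 2^(2 + 1) + 1; sub 3 for 2: 3^(3 + 1) + 1; = 82; G_1 = 82−1 = 81
step 1: 81 = 3^(3 + 1); sub 4 for 3: 4^(4 + 1); = 1024; G_2 = 1024−1 = 1023
step 2: 1023 = 3·4^4 + 3·4^3 + 3·4^2 + 3·4 + 3; sub 5 for 4: 3·5^5 + 3·5^3 + 3·5^2 + 3·5 + 3; = 9843; G_3 = 9843−1 = 9842

ω^ω·3 + ω^3·3 + ω^2·3 + ω·3 + 3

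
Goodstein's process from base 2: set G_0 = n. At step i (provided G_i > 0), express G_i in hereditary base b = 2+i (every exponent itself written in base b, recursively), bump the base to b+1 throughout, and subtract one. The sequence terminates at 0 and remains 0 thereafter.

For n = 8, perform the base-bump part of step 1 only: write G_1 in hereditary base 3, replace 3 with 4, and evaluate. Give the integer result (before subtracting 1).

i=0: 8 = 2^(2 + 1) (b=2); 2→3: 3^(3 + 1) = 81; 81−1 = 80
i=1: 80 = 2·3^3 + 2·3^2 + 2·3 + 2 (b=3); 3→4: 2·4^4 + 2·4^2 + 2·4 + 2 = 554; 554−1 = 553

554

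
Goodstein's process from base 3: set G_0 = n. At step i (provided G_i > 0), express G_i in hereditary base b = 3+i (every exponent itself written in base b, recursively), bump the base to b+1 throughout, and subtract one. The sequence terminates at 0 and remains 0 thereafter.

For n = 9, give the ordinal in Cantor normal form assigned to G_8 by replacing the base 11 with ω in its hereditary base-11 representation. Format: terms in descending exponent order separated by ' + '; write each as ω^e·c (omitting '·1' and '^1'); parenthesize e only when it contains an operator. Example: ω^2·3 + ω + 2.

ω·2 + 4

G_0 = 9. HB_3(9) = 3^2. Bump = 16. G_1 = 15.
G_1 = 15. HB_4(15) = 3·4 + 3. Bump = 18. G_2 = 17.
G_2 = 17. HB_5(17) = 3·5 + 2. Bump = 20. G_3 = 19.
G_3 = 19. HB_6(19) = 3·6 + 1. Bump = 22. G_4 = 21.
G_4 = 21. HB_7(21) = 3·7. Bump = 24. G_5 = 23.
G_5 = 23. HB_8(23) = 2·8 + 7. Bump = 25. G_6 = 24.
G_6 = 24. HB_9(24) = 2·9 + 6. Bump = 26. G_7 = 25.
G_7 = 25. HB_10(25) = 2·10 + 5. Bump = 27. G_8 = 26.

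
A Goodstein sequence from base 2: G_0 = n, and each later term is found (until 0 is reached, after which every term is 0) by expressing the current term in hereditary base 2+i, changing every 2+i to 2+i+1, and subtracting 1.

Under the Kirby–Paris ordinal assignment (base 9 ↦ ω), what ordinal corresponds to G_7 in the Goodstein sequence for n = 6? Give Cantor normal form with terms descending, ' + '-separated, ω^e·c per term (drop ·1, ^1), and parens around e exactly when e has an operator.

ω^5·5 + ω^4·5 + ω^3·5 + ω^2·5 + ω·5 + 2

6 —HB2→ 2^2 + 2 —bump→ 3^3 + 3 = 30 —(−1)→ 29
29 —HB3→ 3^3 + 2 —bump→ 4^4 + 2 = 258 —(−1)→ 257
257 —HB4→ 4^4 + 1 —bump→ 5^5 + 1 = 3126 —(−1)→ 3125
3125 —HB5→ 5^5 —bump→ 6^6 = 46656 —(−1)→ 46655
46655 —HB6→ 5·6^5 + 5·6^4 + 5·6^3 + 5·6^2 + 5·6 + 5 —bump→ 5·7^5 + 5·7^4 + 5·7^3 + 5·7^2 + 5·7 + 5 = 98040 —(−1)→ 98039
98039 —HB7→ 5·7^5 + 5·7^4 + 5·7^3 + 5·7^2 + 5·7 + 4 —bump→ 5·8^5 + 5·8^4 + 5·8^3 + 5·8^2 + 5·8 + 4 = 187244 —(−1)→ 187243
187243 —HB8→ 5·8^5 + 5·8^4 + 5·8^3 + 5·8^2 + 5·8 + 3 —bump→ 5·9^5 + 5·9^4 + 5·9^3 + 5·9^2 + 5·9 + 3 = 332148 —(−1)→ 332147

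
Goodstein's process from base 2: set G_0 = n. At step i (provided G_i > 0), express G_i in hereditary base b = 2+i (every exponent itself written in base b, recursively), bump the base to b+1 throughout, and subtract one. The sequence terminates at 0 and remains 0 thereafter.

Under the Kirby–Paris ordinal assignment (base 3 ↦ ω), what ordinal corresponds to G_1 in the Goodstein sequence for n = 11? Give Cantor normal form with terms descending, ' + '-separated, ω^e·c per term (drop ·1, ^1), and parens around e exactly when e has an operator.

ω^(ω + 1) + ω

G_0=11  [base 2] 2^(2 + 1) + 2 + 1  →[2↦3]→  3^(3 + 1) + 3 + 1 = 85  −1 ⇒ G_1=84
G_1=84  [base 3] 3^(3 + 1) + 3  →[3↦4]→  4^(4 + 1) + 4 = 1028  −1 ⇒ G_2=1027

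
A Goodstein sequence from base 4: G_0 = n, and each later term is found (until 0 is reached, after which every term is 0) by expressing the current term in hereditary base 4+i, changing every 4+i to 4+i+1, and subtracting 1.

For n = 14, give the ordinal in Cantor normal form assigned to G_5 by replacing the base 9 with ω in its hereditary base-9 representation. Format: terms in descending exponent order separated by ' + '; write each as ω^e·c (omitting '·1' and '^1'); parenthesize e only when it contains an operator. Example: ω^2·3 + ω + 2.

[0] 14 ≡ 3·4 + 2 (base 4). Lift 5: 17. −1: 16.
[1] 16 ≡ 3·5 + 1 (base 5). Lift 6: 19. −1: 18.
[2] 18 ≡ 3·6 (base 6). Lift 7: 21. −1: 20.
[3] 20 ≡ 2·7 + 6 (base 7). Lift 8: 22. −1: 21.
[4] 21 ≡ 2·8 + 5 (base 8). Lift 9: 23. −1: 22.

ω·2 + 4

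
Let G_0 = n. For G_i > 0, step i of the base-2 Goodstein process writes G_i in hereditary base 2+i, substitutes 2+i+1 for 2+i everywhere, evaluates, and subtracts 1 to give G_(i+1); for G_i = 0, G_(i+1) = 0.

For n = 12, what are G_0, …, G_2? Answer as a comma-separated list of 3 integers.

base 2: 12 = 2^(2 + 1) + 2^2; at 3: 3^(3 + 1) + 3^3 = 108; next = 107
base 3: 107 = 3^(3 + 1) + 2·3^2 + 2·3 + 2; at 4: 4^(4 + 1) + 2·4^2 + 2·4 + 2 = 1066; next = 1065

12, 107, 1065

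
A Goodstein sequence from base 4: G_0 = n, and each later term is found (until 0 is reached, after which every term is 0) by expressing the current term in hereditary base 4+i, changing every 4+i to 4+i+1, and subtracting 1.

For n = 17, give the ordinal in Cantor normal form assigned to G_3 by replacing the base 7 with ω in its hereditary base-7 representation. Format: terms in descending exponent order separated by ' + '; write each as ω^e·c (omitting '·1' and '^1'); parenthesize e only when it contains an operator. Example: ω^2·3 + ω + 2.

ω·5 + 4

base 4: 17 = 4^2 + 1; at 5: 5^2 + 1 = 26; next = 25
base 5: 25 = 5^2; at 6: 6^2 = 36; next = 35
base 6: 35 = 5·6 + 5; at 7: 5·7 + 5 = 40; next = 39
base 7: 39 = 5·7 + 4; at 8: 5·8 + 4 = 44; next = 43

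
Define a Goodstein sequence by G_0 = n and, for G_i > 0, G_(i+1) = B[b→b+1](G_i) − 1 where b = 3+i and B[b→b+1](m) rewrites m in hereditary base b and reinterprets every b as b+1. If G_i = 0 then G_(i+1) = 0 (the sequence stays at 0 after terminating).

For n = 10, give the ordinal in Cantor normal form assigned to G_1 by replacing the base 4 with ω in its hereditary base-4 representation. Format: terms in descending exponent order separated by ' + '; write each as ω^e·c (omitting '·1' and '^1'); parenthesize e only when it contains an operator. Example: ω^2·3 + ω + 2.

ω^2

i=0: 10 = 3^2 + 1 (b=3); 3→4: 4^2 + 1 = 17; 17−1 = 16
i=1: 16 = 4^2 (b=4); 4→5: 5^2 = 25; 25−1 = 24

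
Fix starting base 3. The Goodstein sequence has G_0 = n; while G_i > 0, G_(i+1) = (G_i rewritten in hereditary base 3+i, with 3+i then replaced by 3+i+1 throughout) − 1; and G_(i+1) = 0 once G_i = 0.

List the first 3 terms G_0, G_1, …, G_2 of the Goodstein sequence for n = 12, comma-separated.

12, 19, 27

base 3: 12 = 3^2 + 3; at 4: 4^2 + 4 = 20; next = 19
base 4: 19 = 4^2 + 3; at 5: 5^2 + 3 = 28; next = 27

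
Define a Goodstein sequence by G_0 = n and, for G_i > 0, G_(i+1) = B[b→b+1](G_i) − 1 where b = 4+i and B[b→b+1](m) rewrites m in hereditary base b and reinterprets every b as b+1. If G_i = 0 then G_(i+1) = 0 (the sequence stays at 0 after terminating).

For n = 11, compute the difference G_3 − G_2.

base 4: 11 = 2·4 + 3; at 5: 2·5 + 3 = 13; next = 12
base 5: 12 = 2·5 + 2; at 6: 2·6 + 2 = 14; next = 13
base 6: 13 = 2·6 + 1; at 7: 2·7 + 1 = 15; next = 14

1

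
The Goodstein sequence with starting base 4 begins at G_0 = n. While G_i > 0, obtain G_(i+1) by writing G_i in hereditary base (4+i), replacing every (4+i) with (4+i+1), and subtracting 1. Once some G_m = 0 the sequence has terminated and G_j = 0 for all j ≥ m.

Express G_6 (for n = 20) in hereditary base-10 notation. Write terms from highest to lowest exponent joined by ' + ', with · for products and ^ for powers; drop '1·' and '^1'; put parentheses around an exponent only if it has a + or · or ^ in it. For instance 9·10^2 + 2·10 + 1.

step 0: 20 = 4^2 + 4; sub 5 for 4: 5^2 + 5; = 30; G_1 = 30−1 = 29
step 1: 29 = 5^2 + 4; sub 6 for 5: 6^2 + 4; = 40; G_2 = 40−1 = 39
step 2: 39 = 6^2 + 3; sub 7 for 6: 7^2 + 3; = 52; G_3 = 52−1 = 51
step 3: 51 = 7^2 + 2; sub 8 for 7: 8^2 + 2; = 66; G_4 = 66−1 = 65
step 4: 65 = 8^2 + 1; sub 9 for 8: 9^2 + 1; = 82; G_5 = 82−1 = 81
step 5: 81 = 9^2; sub 10 for 9: 10^2; = 100; G_6 = 100−1 = 99
step 6: 99 = 9·10 + 9; sub 11 for 10: 9·11 + 9; = 108; G_7 = 108−1 = 107

9·10 + 9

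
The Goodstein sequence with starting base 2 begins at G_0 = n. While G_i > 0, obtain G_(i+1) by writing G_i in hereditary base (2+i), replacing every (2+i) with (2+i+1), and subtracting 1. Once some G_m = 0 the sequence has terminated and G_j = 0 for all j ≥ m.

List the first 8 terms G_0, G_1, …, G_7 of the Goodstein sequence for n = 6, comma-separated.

i=0: 6 = 2^2 + 2 (b=2); 2→3: 3^3 + 3 = 30; 30−1 = 29
i=1: 29 = 3^3 + 2 (b=3); 3→4: 4^4 + 2 = 258; 258−1 = 257
i=2: 257 = 4^4 + 1 (b=4); 4→5: 5^5 + 1 = 3126; 3126−1 = 3125
i=3: 3125 = 5^5 (b=5); 5→6: 6^6 = 46656; 46656−1 = 46655
i=4: 46655 = 5·6^5 + 5·6^4 + 5·6^3 + 5·6^2 + 5·6 + 5 (b=6); 6→7: 5·7^5 + 5·7^4 + 5·7^3 + 5·7^2 + 5·7 + 5 = 98040; 98040−1 = 98039
i=5: 98039 = 5·7^5 + 5·7^4 + 5·7^3 + 5·7^2 + 5·7 + 4 (b=7); 7→8: 5·8^5 + 5·8^4 + 5·8^3 + 5·8^2 + 5·8 + 4 = 187244; 187244−1 = 187243
i=6: 187243 = 5·8^5 + 5·8^4 + 5·8^3 + 5·8^2 + 5·8 + 3 (b=8); 8→9: 5·9^5 + 5·9^4 + 5·9^3 + 5·9^2 + 5·9 + 3 = 332148; 332148−1 = 332147

6, 29, 257, 3125, 46655, 98039, 187243, 332147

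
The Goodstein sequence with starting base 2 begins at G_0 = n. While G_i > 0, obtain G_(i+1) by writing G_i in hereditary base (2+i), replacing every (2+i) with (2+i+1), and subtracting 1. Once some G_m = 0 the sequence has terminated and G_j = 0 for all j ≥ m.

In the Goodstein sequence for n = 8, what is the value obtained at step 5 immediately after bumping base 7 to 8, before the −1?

G_0 = 8. HB_2(8) = 2^(2 + 1). Bump = 81. G_1 = 80.
G_1 = 80. HB_3(80) = 2·3^3 + 2·3^2 + 2·3 + 2. Bump = 554. G_2 = 553.
G_2 = 553. HB_4(553) = 2·4^4 + 2·4^2 + 2·4 + 1. Bump = 6311. G_3 = 6310.
G_3 = 6310. HB_5(6310) = 2·5^5 + 2·5^2 + 2·5. Bump = 93396. G_4 = 93395.
G_4 = 93395. HB_6(93395) = 2·6^6 + 2·6^2 + 6 + 5. Bump = 1647196. G_5 = 1647195.
G_5 = 1647195. HB_7(1647195) = 2·7^7 + 2·7^2 + 7 + 4. Bump = 33554572. G_6 = 33554571.

33554572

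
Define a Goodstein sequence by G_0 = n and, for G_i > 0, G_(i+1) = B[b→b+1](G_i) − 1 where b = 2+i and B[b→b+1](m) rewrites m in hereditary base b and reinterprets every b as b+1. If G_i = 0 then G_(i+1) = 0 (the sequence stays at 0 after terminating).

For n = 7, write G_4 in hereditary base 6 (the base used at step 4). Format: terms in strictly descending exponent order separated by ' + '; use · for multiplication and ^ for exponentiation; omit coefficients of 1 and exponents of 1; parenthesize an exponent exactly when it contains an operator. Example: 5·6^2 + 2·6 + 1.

G_0 = 7. HB_2(7) = 2^2 + 2 + 1. Bump = 31. G_1 = 30.
G_1 = 30. HB_3(30) = 3^3 + 3. Bump = 260. G_2 = 259.
G_2 = 259. HB_4(259) = 4^4 + 3. Bump = 3128. G_3 = 3127.
G_3 = 3127. HB_5(3127) = 5^5 + 2. Bump = 46658. G_4 = 46657.
G_4 = 46657. HB_6(46657) = 6^6 + 1. Bump = 823544. G_5 = 823543.

6^6 + 1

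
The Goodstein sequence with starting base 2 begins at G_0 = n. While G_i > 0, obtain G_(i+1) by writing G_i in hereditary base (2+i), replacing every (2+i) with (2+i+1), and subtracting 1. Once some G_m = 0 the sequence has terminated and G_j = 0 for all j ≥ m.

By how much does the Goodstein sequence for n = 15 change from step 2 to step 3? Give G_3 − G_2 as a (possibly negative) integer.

17469

(0) 15|_2 = 2^(2 + 1) + 2^2 + 2 + 1 ↦ 3^(3 + 1) + 3^3 + 3 + 1|_3 = 112 ⇒ 111
(1) 111|_3 = 3^(3 + 1) + 3^3 + 3 ↦ 4^(4 + 1) + 4^4 + 4|_4 = 1284 ⇒ 1283
(2) 1283|_4 = 4^(4 + 1) + 4^4 + 3 ↦ 5^(5 + 1) + 5^5 + 3|_5 = 18753 ⇒ 18752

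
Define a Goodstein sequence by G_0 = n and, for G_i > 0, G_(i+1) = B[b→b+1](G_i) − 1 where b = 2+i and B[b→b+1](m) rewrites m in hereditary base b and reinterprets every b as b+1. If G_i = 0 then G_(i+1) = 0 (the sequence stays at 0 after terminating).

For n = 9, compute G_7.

(0) 9|_2 = 2^(2 + 1) + 1 ↦ 3^(3 + 1) + 1|_3 = 82 ⇒ 81
(1) 81|_3 = 3^(3 + 1) ↦ 4^(4 + 1)|_4 = 1024 ⇒ 1023
(2) 1023|_4 = 3·4^4 + 3·4^3 + 3·4^2 + 3·4 + 3 ↦ 3·5^5 + 3·5^3 + 3·5^2 + 3·5 + 3|_5 = 9843 ⇒ 9842
(3) 9842|_5 = 3·5^5 + 3·5^3 + 3·5^2 + 3·5 + 2 ↦ 3·6^6 + 3·6^3 + 3·6^2 + 3·6 + 2|_6 = 140744 ⇒ 140743
(4) 140743|_6 = 3·6^6 + 3·6^3 + 3·6^2 + 3·6 + 1 ↦ 3·7^7 + 3·7^3 + 3·7^2 + 3·7 + 1|_7 = 2471827 ⇒ 2471826
(5) 2471826|_7 = 3·7^7 + 3·7^3 + 3·7^2 + 3·7 ↦ 3·8^8 + 3·8^3 + 3·8^2 + 3·8|_8 = 50333400 ⇒ 50333399
(6) 50333399|_8 = 3·8^8 + 3·8^3 + 3·8^2 + 2·8 + 7 ↦ 3·9^9 + 3·9^3 + 3·9^2 + 2·9 + 7|_9 = 1162263922 ⇒ 1162263921
(7) 1162263921|_9 = 3·9^9 + 3·9^3 + 3·9^2 + 2·9 + 6 ↦ 3·10^10 + 3·10^3 + 3·10^2 + 2·10 + 6|_10 = 30000003326 ⇒ 30000003325

1162263921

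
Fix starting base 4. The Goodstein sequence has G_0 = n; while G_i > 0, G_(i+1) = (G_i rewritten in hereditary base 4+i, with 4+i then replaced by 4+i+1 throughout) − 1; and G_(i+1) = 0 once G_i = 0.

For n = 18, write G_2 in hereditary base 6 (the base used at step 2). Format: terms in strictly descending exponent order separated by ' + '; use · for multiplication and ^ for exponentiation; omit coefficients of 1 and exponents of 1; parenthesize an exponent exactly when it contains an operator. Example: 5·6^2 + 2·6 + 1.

6^2

(0) 18|_4 = 4^2 + 2 ↦ 5^2 + 2|_5 = 27 ⇒ 26
(1) 26|_5 = 5^2 + 1 ↦ 6^2 + 1|_6 = 37 ⇒ 36
(2) 36|_6 = 6^2 ↦ 7^2|_7 = 49 ⇒ 48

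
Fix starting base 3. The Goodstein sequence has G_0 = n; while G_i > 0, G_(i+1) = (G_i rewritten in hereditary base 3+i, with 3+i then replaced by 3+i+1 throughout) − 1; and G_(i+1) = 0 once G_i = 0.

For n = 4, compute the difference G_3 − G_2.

[0] 4 ≡ 3 + 1 (base 3). Lift 4: 5. −1: 4.
[1] 4 ≡ 4 (base 4). Lift 5: 5. −1: 4.
[2] 4 ≡ 4 (base 5). Lift 6: 4. −1: 3.

-1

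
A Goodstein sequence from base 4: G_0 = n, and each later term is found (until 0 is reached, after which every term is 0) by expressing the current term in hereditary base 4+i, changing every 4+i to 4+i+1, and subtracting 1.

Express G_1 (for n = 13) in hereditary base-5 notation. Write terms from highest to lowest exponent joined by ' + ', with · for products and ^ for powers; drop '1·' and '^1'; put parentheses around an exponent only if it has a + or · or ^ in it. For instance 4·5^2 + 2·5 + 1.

3·5

13 —HB4→ 3·4 + 1 —bump→ 3·5 + 1 = 16 —(−1)→ 15
15 —HB5→ 3·5 —bump→ 3·6 = 18 —(−1)→ 17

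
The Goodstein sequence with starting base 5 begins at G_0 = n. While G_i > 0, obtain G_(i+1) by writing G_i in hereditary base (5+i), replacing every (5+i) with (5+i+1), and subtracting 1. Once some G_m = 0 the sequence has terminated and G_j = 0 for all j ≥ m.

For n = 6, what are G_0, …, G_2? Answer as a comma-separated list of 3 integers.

6, 6, 6

i=0: 6 = 5 + 1 (b=5); 5→6: 6 + 1 = 7; 7−1 = 6
i=1: 6 = 6 (b=6); 6→7: 7 = 7; 7−1 = 6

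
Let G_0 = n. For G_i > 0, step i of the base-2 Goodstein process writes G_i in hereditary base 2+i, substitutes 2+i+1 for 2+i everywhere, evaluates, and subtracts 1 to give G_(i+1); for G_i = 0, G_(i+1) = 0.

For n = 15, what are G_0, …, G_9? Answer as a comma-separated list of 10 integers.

15 —HB2→ 2^(2 + 1) + 2^2 + 2 + 1 —bump→ 3^(3 + 1) + 3^3 + 3 + 1 = 112 —(−1)→ 111
111 —HB3→ 3^(3 + 1) + 3^3 + 3 —bump→ 4^(4 + 1) + 4^4 + 4 = 1284 —(−1)→ 1283
1283 —HB4→ 4^(4 + 1) + 4^4 + 3 —bump→ 5^(5 + 1) + 5^5 + 3 = 18753 —(−1)→ 18752
18752 —HB5→ 5^(5 + 1) + 5^5 + 2 —bump→ 6^(6 + 1) + 6^6 + 2 = 326594 —(−1)→ 326593
326593 —HB6→ 6^(6 + 1) + 6^6 + 1 —bump→ 7^(7 + 1) + 7^7 + 1 = 6588345 —(−1)→ 6588344
6588344 —HB7→ 7^(7 + 1) + 7^7 —bump→ 8^(8 + 1) + 8^8 = 150994944 —(−1)→ 150994943
150994943 —HB8→ 8^(8 + 1) + 7·8^7 + 7·8^6 + 7·8^5 + 7·8^4 + 7·8^3 + 7·8^2 + 7·8 + 7 —bump→ 9^(9 + 1) + 7·9^7 + 7·9^6 + 7·9^5 + 7·9^4 + 7·9^3 + 7·9^2 + 7·9 + 7 = 3524450281 —(−1)→ 3524450280
3524450280 —HB9→ 9^(9 + 1) + 7·9^7 + 7·9^6 + 7·9^5 + 7·9^4 + 7·9^3 + 7·9^2 + 7·9 + 6 —bump→ 10^(10 + 1) + 7·10^7 + 7·10^6 + 7·10^5 + 7·10^4 + 7·10^3 + 7·10^2 + 7·10 + 6 = 100077777776 —(−1)→ 100077777775
100077777775 —HB10→ 10^(10 + 1) + 7·10^7 + 7·10^6 + 7·10^5 + 7·10^4 + 7·10^3 + 7·10^2 + 7·10 + 5 —bump→ 11^(11 + 1) + 7·11^7 + 7·11^6 + 7·11^5 + 7·11^4 + 7·11^3 + 7·11^2 + 7·11 + 5 = 3138578427935 —(−1)→ 3138578427934

15, 111, 1283, 18752, 326593, 6588344, 150994943, 3524450280, 100077777775, 3138578427934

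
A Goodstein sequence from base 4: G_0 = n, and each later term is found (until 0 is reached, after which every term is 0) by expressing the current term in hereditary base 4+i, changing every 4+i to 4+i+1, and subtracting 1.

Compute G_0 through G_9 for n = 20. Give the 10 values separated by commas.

20, 29, 39, 51, 65, 81, 99, 107, 115, 123

[0] 20 ≡ 4^2 + 4 (base 4). Lift 5: 30. −1: 29.
[1] 29 ≡ 5^2 + 4 (base 5). Lift 6: 40. −1: 39.
[2] 39 ≡ 6^2 + 3 (base 6). Lift 7: 52. −1: 51.
[3] 51 ≡ 7^2 + 2 (base 7). Lift 8: 66. −1: 65.
[4] 65 ≡ 8^2 + 1 (base 8). Lift 9: 82. −1: 81.
[5] 81 ≡ 9^2 (base 9). Lift 10: 100. −1: 99.
[6] 99 ≡ 9·10 + 9 (base 10). Lift 11: 108. −1: 107.
[7] 107 ≡ 9·11 + 8 (base 11). Lift 12: 116. −1: 115.
[8] 115 ≡ 9·12 + 7 (base 12). Lift 13: 124. −1: 123.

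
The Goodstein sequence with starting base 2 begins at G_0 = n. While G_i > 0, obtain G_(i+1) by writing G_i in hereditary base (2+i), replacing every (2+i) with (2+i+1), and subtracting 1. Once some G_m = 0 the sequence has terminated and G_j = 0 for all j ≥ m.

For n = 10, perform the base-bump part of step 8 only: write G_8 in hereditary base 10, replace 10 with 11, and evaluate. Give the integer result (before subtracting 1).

step 0: 10 = 2^(2 + 1) + 2; sub 3 for 2: 3^(3 + 1) + 3; = 84; G_1 = 84−1 = 83
step 1: 83 = 3^(3 + 1) + 2; sub 4 for 3: 4^(4 + 1) + 2; = 1026; G_2 = 1026−1 = 1025
step 2: 1025 = 4^(4 + 1) + 1; sub 5 for 4: 5^(5 + 1) + 1; = 15626; G_3 = 15626−1 = 15625
step 3: 15625 = 5^(5 + 1); sub 6 for 5: 6^(6 + 1); = 279936; G_4 = 279936−1 = 279935
step 4: 279935 = 5·6^6 + 5·6^5 + 5·6^4 + 5·6^3 + 5·6^2 + 5·6 + 5; sub 7 for 6: 5·7^7 + 5·7^5 + 5·7^4 + 5·7^3 + 5·7^2 + 5·7 + 5; = 4215755; G_5 = 4215755−1 = 4215754
step 5: 4215754 = 5·7^7 + 5·7^5 + 5·7^4 + 5·7^3 + 5·7^2 + 5·7 + 4; sub 8 for 7: 5·8^8 + 5·8^5 + 5·8^4 + 5·8^3 + 5·8^2 + 5·8 + 4; = 84073324; G_6 = 84073324−1 = 84073323
step 6: 84073323 = 5·8^8 + 5·8^5 + 5·8^4 + 5·8^3 + 5·8^2 + 5·8 + 3; sub 9 for 8: 5·9^9 + 5·9^5 + 5·9^4 + 5·9^3 + 5·9^2 + 5·9 + 3; = 1937434593; G_7 = 1937434593−1 = 1937434592
step 7: 1937434592 = 5·9^9 + 5·9^5 + 5·9^4 + 5·9^3 + 5·9^2 + 5·9 + 2; sub 10 for 9: 5·10^10 + 5·10^5 + 5·10^4 + 5·10^3 + 5·10^2 + 5·10 + 2; = 50000555552; G_8 = 50000555552−1 = 50000555551

1426559238831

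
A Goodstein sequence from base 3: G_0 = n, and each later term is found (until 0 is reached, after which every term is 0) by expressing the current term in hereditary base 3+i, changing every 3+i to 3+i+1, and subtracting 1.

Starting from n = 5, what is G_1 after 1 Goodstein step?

base 3: 5 = 3 + 2; at 4: 4 + 2 = 6; next = 5
base 4: 5 = 4 + 1; at 5: 5 + 1 = 6; next = 5

5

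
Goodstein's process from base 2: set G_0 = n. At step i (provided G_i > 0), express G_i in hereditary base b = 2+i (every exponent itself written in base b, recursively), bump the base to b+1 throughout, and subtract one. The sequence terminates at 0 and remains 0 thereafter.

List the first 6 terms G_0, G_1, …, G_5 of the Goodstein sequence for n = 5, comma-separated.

5, 27, 255, 467, 775, 1197

(0) 5|_2 = 2^2 + 1 ↦ 3^3 + 1|_3 = 28 ⇒ 27
(1) 27|_3 = 3^3 ↦ 4^4|_4 = 256 ⇒ 255
(2) 255|_4 = 3·4^3 + 3·4^2 + 3·4 + 3 ↦ 3·5^3 + 3·5^2 + 3·5 + 3|_5 = 468 ⇒ 467
(3) 467|_5 = 3·5^3 + 3·5^2 + 3·5 + 2 ↦ 3·6^3 + 3·6^2 + 3·6 + 2|_6 = 776 ⇒ 775
(4) 775|_6 = 3·6^3 + 3·6^2 + 3·6 + 1 ↦ 3·7^3 + 3·7^2 + 3·7 + 1|_7 = 1198 ⇒ 1197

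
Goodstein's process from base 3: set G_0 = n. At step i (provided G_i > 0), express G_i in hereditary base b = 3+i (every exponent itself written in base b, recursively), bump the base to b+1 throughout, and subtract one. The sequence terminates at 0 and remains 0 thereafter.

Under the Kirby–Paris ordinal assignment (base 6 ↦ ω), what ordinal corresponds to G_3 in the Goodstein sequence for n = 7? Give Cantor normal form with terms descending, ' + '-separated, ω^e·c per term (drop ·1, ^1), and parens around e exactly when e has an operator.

(0) 7|_3 = 2·3 + 1 ↦ 2·4 + 1|_4 = 9 ⇒ 8
(1) 8|_4 = 2·4 ↦ 2·5|_5 = 10 ⇒ 9
(2) 9|_5 = 5 + 4 ↦ 6 + 4|_6 = 10 ⇒ 9
(3) 9|_6 = 6 + 3 ↦ 7 + 3|_7 = 10 ⇒ 9

ω + 3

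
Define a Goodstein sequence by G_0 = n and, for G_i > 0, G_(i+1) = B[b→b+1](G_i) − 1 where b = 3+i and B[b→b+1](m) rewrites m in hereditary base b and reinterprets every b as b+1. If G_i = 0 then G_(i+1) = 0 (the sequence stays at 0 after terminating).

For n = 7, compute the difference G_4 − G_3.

0

(0) 7|_3 = 2·3 + 1 ↦ 2·4 + 1|_4 = 9 ⇒ 8
(1) 8|_4 = 2·4 ↦ 2·5|_5 = 10 ⇒ 9
(2) 9|_5 = 5 + 4 ↦ 6 + 4|_6 = 10 ⇒ 9
(3) 9|_6 = 6 + 3 ↦ 7 + 3|_7 = 10 ⇒ 9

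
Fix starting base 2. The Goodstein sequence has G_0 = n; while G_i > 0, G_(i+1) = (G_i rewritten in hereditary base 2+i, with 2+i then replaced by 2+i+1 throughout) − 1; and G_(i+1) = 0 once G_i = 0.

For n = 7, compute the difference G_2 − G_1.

step 0: 7 = 2^2 + 2 + 1; sub 3 for 2: 3^3 + 3 + 1; = 31; G_1 = 31−1 = 30
step 1: 30 = 3^3 + 3; sub 4 for 3: 4^4 + 4; = 260; G_2 = 260−1 = 259

229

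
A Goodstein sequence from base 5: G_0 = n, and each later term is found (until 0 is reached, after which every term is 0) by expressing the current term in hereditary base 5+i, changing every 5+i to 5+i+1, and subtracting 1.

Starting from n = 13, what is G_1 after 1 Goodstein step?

[0] 13 ≡ 2·5 + 3 (base 5). Lift 6: 15. −1: 14.
[1] 14 ≡ 2·6 + 2 (base 6). Lift 7: 16. −1: 15.

14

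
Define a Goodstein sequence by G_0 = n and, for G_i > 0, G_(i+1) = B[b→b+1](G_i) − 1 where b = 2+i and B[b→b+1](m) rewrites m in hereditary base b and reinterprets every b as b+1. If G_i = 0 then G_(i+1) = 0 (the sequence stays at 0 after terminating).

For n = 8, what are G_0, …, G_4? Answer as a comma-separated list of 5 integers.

step 0: 8 = 2^(2 + 1); sub 3 for 2: 3^(3 + 1); = 81; G_1 = 81−1 = 80
step 1: 80 = 2·3^3 + 2·3^2 + 2·3 + 2; sub 4 for 3: 2·4^4 + 2·4^2 + 2·4 + 2; = 554; G_2 = 554−1 = 553
step 2: 553 = 2·4^4 + 2·4^2 + 2·4 + 1; sub 5 for 4: 2·5^5 + 2·5^2 + 2·5 + 1; = 6311; G_3 = 6311−1 = 6310
step 3: 6310 = 2·5^5 + 2·5^2 + 2·5; sub 6 for 5: 2·6^6 + 2·6^2 + 2·6; = 93396; G_4 = 93396−1 = 93395

8, 80, 553, 6310, 93395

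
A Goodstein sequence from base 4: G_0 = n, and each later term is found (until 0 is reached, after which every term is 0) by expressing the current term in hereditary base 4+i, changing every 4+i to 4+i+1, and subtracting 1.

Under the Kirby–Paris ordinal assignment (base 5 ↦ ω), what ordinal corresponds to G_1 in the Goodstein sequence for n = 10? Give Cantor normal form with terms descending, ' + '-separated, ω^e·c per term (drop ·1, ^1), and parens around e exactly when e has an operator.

ω·2 + 1

(0) 10|_4 = 2·4 + 2 ↦ 2·5 + 2|_5 = 12 ⇒ 11
(1) 11|_5 = 2·5 + 1 ↦ 2·6 + 1|_6 = 13 ⇒ 12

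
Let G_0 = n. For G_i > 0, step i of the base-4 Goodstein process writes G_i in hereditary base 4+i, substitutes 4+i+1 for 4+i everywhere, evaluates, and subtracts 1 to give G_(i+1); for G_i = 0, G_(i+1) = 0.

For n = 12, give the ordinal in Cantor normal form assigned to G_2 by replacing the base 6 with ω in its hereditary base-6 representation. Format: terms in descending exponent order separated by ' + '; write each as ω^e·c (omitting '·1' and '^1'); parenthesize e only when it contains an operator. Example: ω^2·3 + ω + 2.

ω·2 + 3

G_0=12  [base 4] 3·4  →[4↦5]→  3·5 = 15  −1 ⇒ G_1=14
G_1=14  [base 5] 2·5 + 4  →[5↦6]→  2·6 + 4 = 16  −1 ⇒ G_2=15
G_2=15  [base 6] 2·6 + 3  →[6↦7]→  2·7 + 3 = 17  −1 ⇒ G_3=16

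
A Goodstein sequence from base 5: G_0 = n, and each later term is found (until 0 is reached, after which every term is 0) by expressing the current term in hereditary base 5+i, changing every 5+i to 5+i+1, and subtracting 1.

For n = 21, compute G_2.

G_0 = 21. HB_5(21) = 4·5 + 1. Bump = 25. G_1 = 24.
G_1 = 24. HB_6(24) = 4·6. Bump = 28. G_2 = 27.

27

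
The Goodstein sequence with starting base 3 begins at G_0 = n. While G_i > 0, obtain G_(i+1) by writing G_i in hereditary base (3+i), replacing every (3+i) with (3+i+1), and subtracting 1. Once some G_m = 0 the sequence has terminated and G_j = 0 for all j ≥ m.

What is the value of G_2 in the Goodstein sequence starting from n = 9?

step 0: 9 = 3^2; sub 4 for 3: 4^2; = 16; G_1 = 16−1 = 15
step 1: 15 = 3·4 + 3; sub 5 for 4: 3·5 + 3; = 18; G_2 = 18−1 = 17
step 2: 17 = 3·5 + 2; sub 6 for 5: 3·6 + 2; = 20; G_3 = 20−1 = 19

17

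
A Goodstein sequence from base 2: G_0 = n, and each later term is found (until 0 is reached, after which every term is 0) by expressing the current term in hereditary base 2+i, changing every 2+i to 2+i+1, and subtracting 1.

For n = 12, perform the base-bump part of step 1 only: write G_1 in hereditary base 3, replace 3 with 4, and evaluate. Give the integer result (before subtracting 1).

1066

G_0 = 12. HB_2(12) = 2^(2 + 1) + 2^2. Bump = 108. G_1 = 107.
G_1 = 107. HB_3(107) = 3^(3 + 1) + 2·3^2 + 2·3 + 2. Bump = 1066. G_2 = 1065.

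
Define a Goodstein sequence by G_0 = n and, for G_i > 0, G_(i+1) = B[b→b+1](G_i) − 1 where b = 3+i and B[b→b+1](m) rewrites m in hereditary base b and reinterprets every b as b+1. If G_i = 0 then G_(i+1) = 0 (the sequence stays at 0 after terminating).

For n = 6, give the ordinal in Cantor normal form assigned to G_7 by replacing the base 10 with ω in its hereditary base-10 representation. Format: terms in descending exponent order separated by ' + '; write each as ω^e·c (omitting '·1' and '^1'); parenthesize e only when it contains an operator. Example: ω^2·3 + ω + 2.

5

6 —HB3→ 2·3 —bump→ 2·4 = 8 —(−1)→ 7
7 —HB4→ 4 + 3 —bump→ 5 + 3 = 8 —(−1)→ 7
7 —HB5→ 5 + 2 —bump→ 6 + 2 = 8 —(−1)→ 7
7 —HB6→ 6 + 1 —bump→ 7 + 1 = 8 —(−1)→ 7
7 —HB7→ 7 —bump→ 8 = 8 —(−1)→ 7
7 —HB8→ 7 —bump→ 7 = 7 —(−1)→ 6
6 —HB9→ 6 —bump→ 6 = 6 —(−1)→ 5
5 —HB10→ 5 —bump→ 5 = 5 —(−1)→ 4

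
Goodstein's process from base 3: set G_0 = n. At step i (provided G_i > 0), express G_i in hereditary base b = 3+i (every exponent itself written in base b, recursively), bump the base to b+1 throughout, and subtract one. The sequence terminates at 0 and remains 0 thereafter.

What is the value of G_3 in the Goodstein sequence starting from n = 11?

G_0=11  [base 3] 3^2 + 2  →[3↦4]→  4^2 + 2 = 18  −1 ⇒ G_1=17
G_1=17  [base 4] 4^2 + 1  →[4↦5]→  5^2 + 1 = 26  −1 ⇒ G_2=25
G_2=25  [base 5] 5^2  →[5↦6]→  6^2 = 36  −1 ⇒ G_3=35

35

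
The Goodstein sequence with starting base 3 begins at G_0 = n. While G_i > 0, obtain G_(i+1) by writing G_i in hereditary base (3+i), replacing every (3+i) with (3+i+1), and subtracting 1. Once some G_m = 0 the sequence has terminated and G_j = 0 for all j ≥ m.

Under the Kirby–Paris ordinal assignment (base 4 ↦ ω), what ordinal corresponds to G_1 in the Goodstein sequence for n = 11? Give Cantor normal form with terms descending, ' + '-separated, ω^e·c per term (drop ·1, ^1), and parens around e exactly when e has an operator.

step 0: 11 = 3^2 + 2; sub 4 for 3: 4^2 + 2; = 18; G_1 = 18−1 = 17
step 1: 17 = 4^2 + 1; sub 5 for 4: 5^2 + 1; = 26; G_2 = 26−1 = 25

ω^2 + 1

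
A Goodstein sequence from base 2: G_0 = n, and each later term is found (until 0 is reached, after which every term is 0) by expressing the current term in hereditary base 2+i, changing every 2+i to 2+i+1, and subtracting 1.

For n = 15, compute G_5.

(0) 15|_2 = 2^(2 + 1) + 2^2 + 2 + 1 ↦ 3^(3 + 1) + 3^3 + 3 + 1|_3 = 112 ⇒ 111
(1) 111|_3 = 3^(3 + 1) + 3^3 + 3 ↦ 4^(4 + 1) + 4^4 + 4|_4 = 1284 ⇒ 1283
(2) 1283|_4 = 4^(4 + 1) + 4^4 + 3 ↦ 5^(5 + 1) + 5^5 + 3|_5 = 18753 ⇒ 18752
(3) 18752|_5 = 5^(5 + 1) + 5^5 + 2 ↦ 6^(6 + 1) + 6^6 + 2|_6 = 326594 ⇒ 326593
(4) 326593|_6 = 6^(6 + 1) + 6^6 + 1 ↦ 7^(7 + 1) + 7^7 + 1|_7 = 6588345 ⇒ 6588344

6588344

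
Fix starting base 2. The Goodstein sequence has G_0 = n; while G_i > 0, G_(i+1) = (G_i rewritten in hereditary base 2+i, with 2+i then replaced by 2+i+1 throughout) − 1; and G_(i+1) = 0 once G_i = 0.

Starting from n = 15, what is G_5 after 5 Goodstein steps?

15 —HB2→ 2^(2 + 1) + 2^2 + 2 + 1 —bump→ 3^(3 + 1) + 3^3 + 3 + 1 = 112 —(−1)→ 111
111 —HB3→ 3^(3 + 1) + 3^3 + 3 —bump→ 4^(4 + 1) + 4^4 + 4 = 1284 —(−1)→ 1283
1283 —HB4→ 4^(4 + 1) + 4^4 + 3 —bump→ 5^(5 + 1) + 5^5 + 3 = 18753 —(−1)→ 18752
18752 —HB5→ 5^(5 + 1) + 5^5 + 2 —bump→ 6^(6 + 1) + 6^6 + 2 = 326594 —(−1)→ 326593
326593 —HB6→ 6^(6 + 1) + 6^6 + 1 —bump→ 7^(7 + 1) + 7^7 + 1 = 6588345 —(−1)→ 6588344
6588344 —HB7→ 7^(7 + 1) + 7^7 —bump→ 8^(8 + 1) + 8^8 = 150994944 —(−1)→ 150994943

6588344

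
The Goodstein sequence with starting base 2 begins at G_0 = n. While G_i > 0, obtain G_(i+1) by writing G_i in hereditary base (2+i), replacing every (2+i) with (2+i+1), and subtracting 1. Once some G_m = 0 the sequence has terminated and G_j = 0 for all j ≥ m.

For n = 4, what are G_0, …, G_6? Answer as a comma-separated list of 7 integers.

4, 26, 41, 60, 83, 109, 139

i=0: 4 = 2^2 (b=2); 2→3: 3^3 = 27; 27−1 = 26
i=1: 26 = 2·3^2 + 2·3 + 2 (b=3); 3→4: 2·4^2 + 2·4 + 2 = 42; 42−1 = 41
i=2: 41 = 2·4^2 + 2·4 + 1 (b=4); 4→5: 2·5^2 + 2·5 + 1 = 61; 61−1 = 60
i=3: 60 = 2·5^2 + 2·5 (b=5); 5→6: 2·6^2 + 2·6 = 84; 84−1 = 83
i=4: 83 = 2·6^2 + 6 + 5 (b=6); 6→7: 2·7^2 + 7 + 5 = 110; 110−1 = 109
i=5: 109 = 2·7^2 + 7 + 4 (b=7); 7→8: 2·8^2 + 8 + 4 = 140; 140−1 = 139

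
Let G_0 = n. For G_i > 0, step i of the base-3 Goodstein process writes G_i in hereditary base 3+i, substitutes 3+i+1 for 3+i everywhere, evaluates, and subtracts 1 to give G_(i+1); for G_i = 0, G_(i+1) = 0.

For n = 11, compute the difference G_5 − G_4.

4

[0] 11 ≡ 3^2 + 2 (base 3). Lift 4: 18. −1: 17.
[1] 17 ≡ 4^2 + 1 (base 4). Lift 5: 26. −1: 25.
[2] 25 ≡ 5^2 (base 5). Lift 6: 36. −1: 35.
[3] 35 ≡ 5·6 + 5 (base 6). Lift 7: 40. −1: 39.
[4] 39 ≡ 5·7 + 4 (base 7). Lift 8: 44. −1: 43.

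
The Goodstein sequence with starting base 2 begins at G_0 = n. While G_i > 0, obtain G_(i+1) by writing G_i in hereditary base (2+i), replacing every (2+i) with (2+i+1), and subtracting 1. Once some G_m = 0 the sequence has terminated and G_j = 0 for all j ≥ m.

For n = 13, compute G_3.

[0] 13 ≡ 2^(2 + 1) + 2^2 + 1 (base 2). Lift 3: 109. −1: 108.
[1] 108 ≡ 3^(3 + 1) + 3^3 (base 3). Lift 4: 1280. −1: 1279.
[2] 1279 ≡ 4^(4 + 1) + 3·4^3 + 3·4^2 + 3·4 + 3 (base 4). Lift 5: 16093. −1: 16092.
[3] 16092 ≡ 5^(5 + 1) + 3·5^3 + 3·5^2 + 3·5 + 2 (base 5). Lift 6: 280712. −1: 280711.

16092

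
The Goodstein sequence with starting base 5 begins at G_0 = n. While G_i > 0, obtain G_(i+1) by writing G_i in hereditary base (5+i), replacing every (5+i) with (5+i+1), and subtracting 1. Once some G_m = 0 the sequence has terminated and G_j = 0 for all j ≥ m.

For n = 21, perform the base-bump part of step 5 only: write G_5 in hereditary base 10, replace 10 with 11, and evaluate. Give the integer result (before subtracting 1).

36

base 5: 21 = 4·5 + 1; at 6: 4·6 + 1 = 25; next = 24
base 6: 24 = 4·6; at 7: 4·7 = 28; next = 27
base 7: 27 = 3·7 + 6; at 8: 3·8 + 6 = 30; next = 29
base 8: 29 = 3·8 + 5; at 9: 3·9 + 5 = 32; next = 31
base 9: 31 = 3·9 + 4; at 10: 3·10 + 4 = 34; next = 33
base 10: 33 = 3·10 + 3; at 11: 3·11 + 3 = 36; next = 35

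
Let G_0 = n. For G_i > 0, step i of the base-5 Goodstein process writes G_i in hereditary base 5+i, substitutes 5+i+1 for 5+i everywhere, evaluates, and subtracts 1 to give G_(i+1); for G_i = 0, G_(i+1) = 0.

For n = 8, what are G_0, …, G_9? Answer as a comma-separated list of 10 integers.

8, 8, 8, 8, 8, 7, 6, 5, 4, 3

[0] 8 ≡ 5 + 3 (base 5). Lift 6: 9. −1: 8.
[1] 8 ≡ 6 + 2 (base 6). Lift 7: 9. −1: 8.
[2] 8 ≡ 7 + 1 (base 7). Lift 8: 9. −1: 8.
[3] 8 ≡ 8 (base 8). Lift 9: 9. −1: 8.
[4] 8 ≡ 8 (base 9). Lift 10: 8. −1: 7.
[5] 7 ≡ 7 (base 10). Lift 11: 7. −1: 6.
[6] 6 ≡ 6 (base 11). Lift 12: 6. −1: 5.
[7] 5 ≡ 5 (base 12). Lift 13: 5. −1: 4.
[8] 4 ≡ 4 (base 13). Lift 14: 4. −1: 3.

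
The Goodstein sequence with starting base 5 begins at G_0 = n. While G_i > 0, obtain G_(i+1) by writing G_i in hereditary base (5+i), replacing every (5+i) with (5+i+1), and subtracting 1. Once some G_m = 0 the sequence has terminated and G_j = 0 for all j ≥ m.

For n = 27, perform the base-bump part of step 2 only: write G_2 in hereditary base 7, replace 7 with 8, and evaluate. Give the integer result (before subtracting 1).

base 5: 27 = 5^2 + 2; at 6: 6^2 + 2 = 38; next = 37
base 6: 37 = 6^2 + 1; at 7: 7^2 + 1 = 50; next = 49

64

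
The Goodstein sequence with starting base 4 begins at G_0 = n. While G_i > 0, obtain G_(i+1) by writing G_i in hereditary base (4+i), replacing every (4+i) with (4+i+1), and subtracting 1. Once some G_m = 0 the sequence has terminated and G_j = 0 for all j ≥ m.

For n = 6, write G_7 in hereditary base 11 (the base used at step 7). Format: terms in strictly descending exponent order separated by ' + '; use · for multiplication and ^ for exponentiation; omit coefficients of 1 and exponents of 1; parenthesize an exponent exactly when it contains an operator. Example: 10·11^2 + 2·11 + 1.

2

step 0: 6 = 4 + 2; sub 5 for 4: 5 + 2; = 7; G_1 = 7−1 = 6
step 1: 6 = 5 + 1; sub 6 for 5: 6 + 1; = 7; G_2 = 7−1 = 6
step 2: 6 = 6; sub 7 for 6: 7; = 7; G_3 = 7−1 = 6
step 3: 6 = 6; sub 8 for 7: 6; = 6; G_4 = 6−1 = 5
step 4: 5 = 5; sub 9 for 8: 5; = 5; G_5 = 5−1 = 4
step 5: 4 = 4; sub 10 for 9: 4; = 4; G_6 = 4−1 = 3
step 6: 3 = 3; sub 11 for 10: 3; = 3; G_7 = 3−1 = 2
step 7: 2 = 2; sub 12 for 11: 2; = 2; G_8 = 2−1 = 1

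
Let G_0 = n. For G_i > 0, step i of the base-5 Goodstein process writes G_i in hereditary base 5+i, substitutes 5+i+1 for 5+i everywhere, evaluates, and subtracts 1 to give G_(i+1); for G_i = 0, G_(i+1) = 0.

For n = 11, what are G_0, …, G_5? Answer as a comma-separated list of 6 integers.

[0] 11 ≡ 2·5 + 1 (base 5). Lift 6: 13. −1: 12.
[1] 12 ≡ 2·6 (base 6). Lift 7: 14. −1: 13.
[2] 13 ≡ 7 + 6 (base 7). Lift 8: 14. −1: 13.
[3] 13 ≡ 8 + 5 (base 8). Lift 9: 14. −1: 13.
[4] 13 ≡ 9 + 4 (base 9). Lift 10: 14. −1: 13.

11, 12, 13, 13, 13, 13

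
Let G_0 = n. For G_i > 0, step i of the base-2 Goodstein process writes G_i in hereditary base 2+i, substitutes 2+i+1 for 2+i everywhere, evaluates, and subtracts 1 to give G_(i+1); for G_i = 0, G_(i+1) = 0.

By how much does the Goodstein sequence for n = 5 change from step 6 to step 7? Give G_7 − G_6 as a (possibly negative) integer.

(0) 5|_2 = 2^2 + 1 ↦ 3^3 + 1|_3 = 28 ⇒ 27
(1) 27|_3 = 3^3 ↦ 4^4|_4 = 256 ⇒ 255
(2) 255|_4 = 3·4^3 + 3·4^2 + 3·4 + 3 ↦ 3·5^3 + 3·5^2 + 3·5 + 3|_5 = 468 ⇒ 467
(3) 467|_5 = 3·5^3 + 3·5^2 + 3·5 + 2 ↦ 3·6^3 + 3·6^2 + 3·6 + 2|_6 = 776 ⇒ 775
(4) 775|_6 = 3·6^3 + 3·6^2 + 3·6 + 1 ↦ 3·7^3 + 3·7^2 + 3·7 + 1|_7 = 1198 ⇒ 1197
(5) 1197|_7 = 3·7^3 + 3·7^2 + 3·7 ↦ 3·8^3 + 3·8^2 + 3·8|_8 = 1752 ⇒ 1751
(6) 1751|_8 = 3·8^3 + 3·8^2 + 2·8 + 7 ↦ 3·9^3 + 3·9^2 + 2·9 + 7|_9 = 2455 ⇒ 2454

703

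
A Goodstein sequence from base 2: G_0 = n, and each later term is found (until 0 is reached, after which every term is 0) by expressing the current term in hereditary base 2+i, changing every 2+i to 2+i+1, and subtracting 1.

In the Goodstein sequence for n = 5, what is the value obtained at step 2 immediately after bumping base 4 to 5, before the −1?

468

5 —HB2→ 2^2 + 1 —bump→ 3^3 + 1 = 28 —(−1)→ 27
27 —HB3→ 3^3 —bump→ 4^4 = 256 —(−1)→ 255
255 —HB4→ 3·4^3 + 3·4^2 + 3·4 + 3 —bump→ 3·5^3 + 3·5^2 + 3·5 + 3 = 468 —(−1)→ 467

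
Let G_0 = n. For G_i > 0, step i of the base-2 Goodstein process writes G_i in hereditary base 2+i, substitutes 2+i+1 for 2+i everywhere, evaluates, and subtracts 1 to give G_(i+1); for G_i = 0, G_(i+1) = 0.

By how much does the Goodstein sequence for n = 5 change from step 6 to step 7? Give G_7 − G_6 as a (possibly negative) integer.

703

(0) 5|_2 = 2^2 + 1 ↦ 3^3 + 1|_3 = 28 ⇒ 27
(1) 27|_3 = 3^3 ↦ 4^4|_4 = 256 ⇒ 255
(2) 255|_4 = 3·4^3 + 3·4^2 + 3·4 + 3 ↦ 3·5^3 + 3·5^2 + 3·5 + 3|_5 = 468 ⇒ 467
(3) 467|_5 = 3·5^3 + 3·5^2 + 3·5 + 2 ↦ 3·6^3 + 3·6^2 + 3·6 + 2|_6 = 776 ⇒ 775
(4) 775|_6 = 3·6^3 + 3·6^2 + 3·6 + 1 ↦ 3·7^3 + 3·7^2 + 3·7 + 1|_7 = 1198 ⇒ 1197
(5) 1197|_7 = 3·7^3 + 3·7^2 + 3·7 ↦ 3·8^3 + 3·8^2 + 3·8|_8 = 1752 ⇒ 1751
(6) 1751|_8 = 3·8^3 + 3·8^2 + 2·8 + 7 ↦ 3·9^3 + 3·9^2 + 2·9 + 7|_9 = 2455 ⇒ 2454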